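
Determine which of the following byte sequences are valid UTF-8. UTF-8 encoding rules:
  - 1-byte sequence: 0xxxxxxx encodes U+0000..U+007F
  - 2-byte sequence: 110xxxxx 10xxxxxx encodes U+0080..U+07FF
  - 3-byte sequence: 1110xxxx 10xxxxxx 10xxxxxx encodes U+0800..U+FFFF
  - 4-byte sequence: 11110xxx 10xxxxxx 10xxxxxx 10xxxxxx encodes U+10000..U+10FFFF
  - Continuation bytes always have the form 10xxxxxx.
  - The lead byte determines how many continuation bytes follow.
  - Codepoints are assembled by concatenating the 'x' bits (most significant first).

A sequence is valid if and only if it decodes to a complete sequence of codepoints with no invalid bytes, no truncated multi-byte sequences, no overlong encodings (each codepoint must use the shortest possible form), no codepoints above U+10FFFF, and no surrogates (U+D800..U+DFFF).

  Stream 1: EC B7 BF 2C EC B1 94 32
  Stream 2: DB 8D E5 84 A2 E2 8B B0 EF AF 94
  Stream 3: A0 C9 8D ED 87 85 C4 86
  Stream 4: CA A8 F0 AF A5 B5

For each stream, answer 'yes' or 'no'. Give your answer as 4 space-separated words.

Stream 1: decodes cleanly. VALID
Stream 2: decodes cleanly. VALID
Stream 3: error at byte offset 0. INVALID
Stream 4: decodes cleanly. VALID

Answer: yes yes no yes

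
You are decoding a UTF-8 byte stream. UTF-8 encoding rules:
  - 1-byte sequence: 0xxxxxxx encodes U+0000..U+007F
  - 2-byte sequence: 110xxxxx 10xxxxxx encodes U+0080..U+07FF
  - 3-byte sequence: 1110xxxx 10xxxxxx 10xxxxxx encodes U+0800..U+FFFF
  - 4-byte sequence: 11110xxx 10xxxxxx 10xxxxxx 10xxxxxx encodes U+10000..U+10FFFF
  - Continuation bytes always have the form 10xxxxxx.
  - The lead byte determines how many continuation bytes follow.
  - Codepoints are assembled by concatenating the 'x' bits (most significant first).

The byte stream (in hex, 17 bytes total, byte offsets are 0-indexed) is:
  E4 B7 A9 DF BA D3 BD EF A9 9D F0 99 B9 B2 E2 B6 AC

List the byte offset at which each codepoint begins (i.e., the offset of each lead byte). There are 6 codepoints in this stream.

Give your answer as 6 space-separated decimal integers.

Answer: 0 3 5 7 10 14

Derivation:
Byte[0]=E4: 3-byte lead, need 2 cont bytes. acc=0x4
Byte[1]=B7: continuation. acc=(acc<<6)|0x37=0x137
Byte[2]=A9: continuation. acc=(acc<<6)|0x29=0x4DE9
Completed: cp=U+4DE9 (starts at byte 0)
Byte[3]=DF: 2-byte lead, need 1 cont bytes. acc=0x1F
Byte[4]=BA: continuation. acc=(acc<<6)|0x3A=0x7FA
Completed: cp=U+07FA (starts at byte 3)
Byte[5]=D3: 2-byte lead, need 1 cont bytes. acc=0x13
Byte[6]=BD: continuation. acc=(acc<<6)|0x3D=0x4FD
Completed: cp=U+04FD (starts at byte 5)
Byte[7]=EF: 3-byte lead, need 2 cont bytes. acc=0xF
Byte[8]=A9: continuation. acc=(acc<<6)|0x29=0x3E9
Byte[9]=9D: continuation. acc=(acc<<6)|0x1D=0xFA5D
Completed: cp=U+FA5D (starts at byte 7)
Byte[10]=F0: 4-byte lead, need 3 cont bytes. acc=0x0
Byte[11]=99: continuation. acc=(acc<<6)|0x19=0x19
Byte[12]=B9: continuation. acc=(acc<<6)|0x39=0x679
Byte[13]=B2: continuation. acc=(acc<<6)|0x32=0x19E72
Completed: cp=U+19E72 (starts at byte 10)
Byte[14]=E2: 3-byte lead, need 2 cont bytes. acc=0x2
Byte[15]=B6: continuation. acc=(acc<<6)|0x36=0xB6
Byte[16]=AC: continuation. acc=(acc<<6)|0x2C=0x2DAC
Completed: cp=U+2DAC (starts at byte 14)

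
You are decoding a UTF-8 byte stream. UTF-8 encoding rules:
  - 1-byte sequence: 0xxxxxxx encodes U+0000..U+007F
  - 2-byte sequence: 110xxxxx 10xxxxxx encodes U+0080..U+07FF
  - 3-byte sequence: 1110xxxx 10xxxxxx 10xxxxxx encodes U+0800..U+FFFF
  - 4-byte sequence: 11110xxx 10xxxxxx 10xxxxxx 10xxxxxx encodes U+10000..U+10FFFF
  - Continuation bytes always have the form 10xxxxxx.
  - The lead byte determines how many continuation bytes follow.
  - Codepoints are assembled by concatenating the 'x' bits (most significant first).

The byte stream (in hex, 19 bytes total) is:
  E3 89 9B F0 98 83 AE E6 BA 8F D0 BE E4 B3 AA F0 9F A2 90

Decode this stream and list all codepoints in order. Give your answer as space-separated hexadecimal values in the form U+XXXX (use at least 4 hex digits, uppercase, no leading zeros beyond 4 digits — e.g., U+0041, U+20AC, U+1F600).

Byte[0]=E3: 3-byte lead, need 2 cont bytes. acc=0x3
Byte[1]=89: continuation. acc=(acc<<6)|0x09=0xC9
Byte[2]=9B: continuation. acc=(acc<<6)|0x1B=0x325B
Completed: cp=U+325B (starts at byte 0)
Byte[3]=F0: 4-byte lead, need 3 cont bytes. acc=0x0
Byte[4]=98: continuation. acc=(acc<<6)|0x18=0x18
Byte[5]=83: continuation. acc=(acc<<6)|0x03=0x603
Byte[6]=AE: continuation. acc=(acc<<6)|0x2E=0x180EE
Completed: cp=U+180EE (starts at byte 3)
Byte[7]=E6: 3-byte lead, need 2 cont bytes. acc=0x6
Byte[8]=BA: continuation. acc=(acc<<6)|0x3A=0x1BA
Byte[9]=8F: continuation. acc=(acc<<6)|0x0F=0x6E8F
Completed: cp=U+6E8F (starts at byte 7)
Byte[10]=D0: 2-byte lead, need 1 cont bytes. acc=0x10
Byte[11]=BE: continuation. acc=(acc<<6)|0x3E=0x43E
Completed: cp=U+043E (starts at byte 10)
Byte[12]=E4: 3-byte lead, need 2 cont bytes. acc=0x4
Byte[13]=B3: continuation. acc=(acc<<6)|0x33=0x133
Byte[14]=AA: continuation. acc=(acc<<6)|0x2A=0x4CEA
Completed: cp=U+4CEA (starts at byte 12)
Byte[15]=F0: 4-byte lead, need 3 cont bytes. acc=0x0
Byte[16]=9F: continuation. acc=(acc<<6)|0x1F=0x1F
Byte[17]=A2: continuation. acc=(acc<<6)|0x22=0x7E2
Byte[18]=90: continuation. acc=(acc<<6)|0x10=0x1F890
Completed: cp=U+1F890 (starts at byte 15)

Answer: U+325B U+180EE U+6E8F U+043E U+4CEA U+1F890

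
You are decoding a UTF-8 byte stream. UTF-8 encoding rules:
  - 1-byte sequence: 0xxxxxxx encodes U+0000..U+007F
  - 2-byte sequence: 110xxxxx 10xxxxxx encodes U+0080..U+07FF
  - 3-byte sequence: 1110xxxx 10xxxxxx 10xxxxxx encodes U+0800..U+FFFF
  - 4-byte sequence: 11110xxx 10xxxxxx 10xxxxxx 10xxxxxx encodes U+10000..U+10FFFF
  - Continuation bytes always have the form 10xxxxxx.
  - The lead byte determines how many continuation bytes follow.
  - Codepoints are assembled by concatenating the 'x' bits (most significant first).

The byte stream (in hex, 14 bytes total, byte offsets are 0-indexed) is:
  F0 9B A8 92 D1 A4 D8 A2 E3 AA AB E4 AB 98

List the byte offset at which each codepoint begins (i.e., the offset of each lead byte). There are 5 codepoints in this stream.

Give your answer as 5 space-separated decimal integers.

Answer: 0 4 6 8 11

Derivation:
Byte[0]=F0: 4-byte lead, need 3 cont bytes. acc=0x0
Byte[1]=9B: continuation. acc=(acc<<6)|0x1B=0x1B
Byte[2]=A8: continuation. acc=(acc<<6)|0x28=0x6E8
Byte[3]=92: continuation. acc=(acc<<6)|0x12=0x1BA12
Completed: cp=U+1BA12 (starts at byte 0)
Byte[4]=D1: 2-byte lead, need 1 cont bytes. acc=0x11
Byte[5]=A4: continuation. acc=(acc<<6)|0x24=0x464
Completed: cp=U+0464 (starts at byte 4)
Byte[6]=D8: 2-byte lead, need 1 cont bytes. acc=0x18
Byte[7]=A2: continuation. acc=(acc<<6)|0x22=0x622
Completed: cp=U+0622 (starts at byte 6)
Byte[8]=E3: 3-byte lead, need 2 cont bytes. acc=0x3
Byte[9]=AA: continuation. acc=(acc<<6)|0x2A=0xEA
Byte[10]=AB: continuation. acc=(acc<<6)|0x2B=0x3AAB
Completed: cp=U+3AAB (starts at byte 8)
Byte[11]=E4: 3-byte lead, need 2 cont bytes. acc=0x4
Byte[12]=AB: continuation. acc=(acc<<6)|0x2B=0x12B
Byte[13]=98: continuation. acc=(acc<<6)|0x18=0x4AD8
Completed: cp=U+4AD8 (starts at byte 11)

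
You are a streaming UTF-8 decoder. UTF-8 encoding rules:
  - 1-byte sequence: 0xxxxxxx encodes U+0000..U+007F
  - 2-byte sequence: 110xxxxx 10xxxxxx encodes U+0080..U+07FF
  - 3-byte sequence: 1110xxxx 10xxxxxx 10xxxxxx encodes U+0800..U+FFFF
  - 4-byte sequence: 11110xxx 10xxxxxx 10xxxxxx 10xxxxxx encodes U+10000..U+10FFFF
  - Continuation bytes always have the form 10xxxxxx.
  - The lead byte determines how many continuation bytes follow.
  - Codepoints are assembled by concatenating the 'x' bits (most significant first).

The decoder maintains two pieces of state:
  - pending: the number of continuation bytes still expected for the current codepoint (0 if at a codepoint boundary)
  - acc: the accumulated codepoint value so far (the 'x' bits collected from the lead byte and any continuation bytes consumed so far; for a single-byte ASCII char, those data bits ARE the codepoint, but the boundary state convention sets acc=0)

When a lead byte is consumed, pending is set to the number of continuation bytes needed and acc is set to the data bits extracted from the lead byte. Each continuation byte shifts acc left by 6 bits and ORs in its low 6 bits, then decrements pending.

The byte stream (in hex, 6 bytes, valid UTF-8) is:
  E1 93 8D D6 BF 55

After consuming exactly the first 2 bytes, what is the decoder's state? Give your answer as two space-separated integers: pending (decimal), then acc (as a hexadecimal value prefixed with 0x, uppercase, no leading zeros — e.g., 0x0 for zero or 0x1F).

Answer: 1 0x53

Derivation:
Byte[0]=E1: 3-byte lead. pending=2, acc=0x1
Byte[1]=93: continuation. acc=(acc<<6)|0x13=0x53, pending=1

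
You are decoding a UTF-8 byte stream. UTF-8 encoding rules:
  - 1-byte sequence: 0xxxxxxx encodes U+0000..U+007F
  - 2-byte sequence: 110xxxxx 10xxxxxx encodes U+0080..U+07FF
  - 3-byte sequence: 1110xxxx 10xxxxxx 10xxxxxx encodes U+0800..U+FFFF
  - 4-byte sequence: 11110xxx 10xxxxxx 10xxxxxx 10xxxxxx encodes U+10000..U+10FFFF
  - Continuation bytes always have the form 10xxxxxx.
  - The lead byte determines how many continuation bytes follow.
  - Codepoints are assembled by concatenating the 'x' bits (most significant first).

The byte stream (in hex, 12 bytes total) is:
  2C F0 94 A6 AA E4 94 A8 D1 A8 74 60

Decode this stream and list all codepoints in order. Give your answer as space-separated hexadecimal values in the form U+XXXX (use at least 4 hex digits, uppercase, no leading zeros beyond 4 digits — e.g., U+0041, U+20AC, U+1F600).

Answer: U+002C U+149AA U+4528 U+0468 U+0074 U+0060

Derivation:
Byte[0]=2C: 1-byte ASCII. cp=U+002C
Byte[1]=F0: 4-byte lead, need 3 cont bytes. acc=0x0
Byte[2]=94: continuation. acc=(acc<<6)|0x14=0x14
Byte[3]=A6: continuation. acc=(acc<<6)|0x26=0x526
Byte[4]=AA: continuation. acc=(acc<<6)|0x2A=0x149AA
Completed: cp=U+149AA (starts at byte 1)
Byte[5]=E4: 3-byte lead, need 2 cont bytes. acc=0x4
Byte[6]=94: continuation. acc=(acc<<6)|0x14=0x114
Byte[7]=A8: continuation. acc=(acc<<6)|0x28=0x4528
Completed: cp=U+4528 (starts at byte 5)
Byte[8]=D1: 2-byte lead, need 1 cont bytes. acc=0x11
Byte[9]=A8: continuation. acc=(acc<<6)|0x28=0x468
Completed: cp=U+0468 (starts at byte 8)
Byte[10]=74: 1-byte ASCII. cp=U+0074
Byte[11]=60: 1-byte ASCII. cp=U+0060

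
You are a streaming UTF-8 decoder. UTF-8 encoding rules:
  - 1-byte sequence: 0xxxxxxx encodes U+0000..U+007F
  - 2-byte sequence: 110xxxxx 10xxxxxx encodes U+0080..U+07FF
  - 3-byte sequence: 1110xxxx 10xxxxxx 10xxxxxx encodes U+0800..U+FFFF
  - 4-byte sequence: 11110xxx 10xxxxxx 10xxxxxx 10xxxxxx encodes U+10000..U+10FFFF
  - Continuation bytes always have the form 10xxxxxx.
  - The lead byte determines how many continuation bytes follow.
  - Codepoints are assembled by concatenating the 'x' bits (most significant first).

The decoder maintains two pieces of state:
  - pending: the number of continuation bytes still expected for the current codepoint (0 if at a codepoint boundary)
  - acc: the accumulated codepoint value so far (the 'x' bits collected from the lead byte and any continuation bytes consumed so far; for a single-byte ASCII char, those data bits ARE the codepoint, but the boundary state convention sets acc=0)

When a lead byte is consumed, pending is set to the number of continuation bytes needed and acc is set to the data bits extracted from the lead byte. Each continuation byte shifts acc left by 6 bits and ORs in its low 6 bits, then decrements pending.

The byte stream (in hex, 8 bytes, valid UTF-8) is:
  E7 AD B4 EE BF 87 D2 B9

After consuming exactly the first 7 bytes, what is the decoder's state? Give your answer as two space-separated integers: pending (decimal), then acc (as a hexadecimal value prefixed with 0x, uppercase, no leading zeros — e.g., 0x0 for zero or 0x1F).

Byte[0]=E7: 3-byte lead. pending=2, acc=0x7
Byte[1]=AD: continuation. acc=(acc<<6)|0x2D=0x1ED, pending=1
Byte[2]=B4: continuation. acc=(acc<<6)|0x34=0x7B74, pending=0
Byte[3]=EE: 3-byte lead. pending=2, acc=0xE
Byte[4]=BF: continuation. acc=(acc<<6)|0x3F=0x3BF, pending=1
Byte[5]=87: continuation. acc=(acc<<6)|0x07=0xEFC7, pending=0
Byte[6]=D2: 2-byte lead. pending=1, acc=0x12

Answer: 1 0x12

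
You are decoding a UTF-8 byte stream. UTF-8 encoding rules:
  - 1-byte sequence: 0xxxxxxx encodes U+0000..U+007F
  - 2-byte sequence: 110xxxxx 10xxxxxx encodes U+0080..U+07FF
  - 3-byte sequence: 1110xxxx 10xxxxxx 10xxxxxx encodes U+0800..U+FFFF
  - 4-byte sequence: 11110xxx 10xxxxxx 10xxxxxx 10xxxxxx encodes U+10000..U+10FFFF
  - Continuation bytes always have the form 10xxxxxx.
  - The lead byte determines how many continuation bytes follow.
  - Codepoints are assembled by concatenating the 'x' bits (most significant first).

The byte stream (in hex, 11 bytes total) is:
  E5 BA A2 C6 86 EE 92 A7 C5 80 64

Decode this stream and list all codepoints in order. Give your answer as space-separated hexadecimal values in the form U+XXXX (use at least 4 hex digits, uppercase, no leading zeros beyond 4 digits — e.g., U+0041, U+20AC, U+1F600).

Answer: U+5EA2 U+0186 U+E4A7 U+0140 U+0064

Derivation:
Byte[0]=E5: 3-byte lead, need 2 cont bytes. acc=0x5
Byte[1]=BA: continuation. acc=(acc<<6)|0x3A=0x17A
Byte[2]=A2: continuation. acc=(acc<<6)|0x22=0x5EA2
Completed: cp=U+5EA2 (starts at byte 0)
Byte[3]=C6: 2-byte lead, need 1 cont bytes. acc=0x6
Byte[4]=86: continuation. acc=(acc<<6)|0x06=0x186
Completed: cp=U+0186 (starts at byte 3)
Byte[5]=EE: 3-byte lead, need 2 cont bytes. acc=0xE
Byte[6]=92: continuation. acc=(acc<<6)|0x12=0x392
Byte[7]=A7: continuation. acc=(acc<<6)|0x27=0xE4A7
Completed: cp=U+E4A7 (starts at byte 5)
Byte[8]=C5: 2-byte lead, need 1 cont bytes. acc=0x5
Byte[9]=80: continuation. acc=(acc<<6)|0x00=0x140
Completed: cp=U+0140 (starts at byte 8)
Byte[10]=64: 1-byte ASCII. cp=U+0064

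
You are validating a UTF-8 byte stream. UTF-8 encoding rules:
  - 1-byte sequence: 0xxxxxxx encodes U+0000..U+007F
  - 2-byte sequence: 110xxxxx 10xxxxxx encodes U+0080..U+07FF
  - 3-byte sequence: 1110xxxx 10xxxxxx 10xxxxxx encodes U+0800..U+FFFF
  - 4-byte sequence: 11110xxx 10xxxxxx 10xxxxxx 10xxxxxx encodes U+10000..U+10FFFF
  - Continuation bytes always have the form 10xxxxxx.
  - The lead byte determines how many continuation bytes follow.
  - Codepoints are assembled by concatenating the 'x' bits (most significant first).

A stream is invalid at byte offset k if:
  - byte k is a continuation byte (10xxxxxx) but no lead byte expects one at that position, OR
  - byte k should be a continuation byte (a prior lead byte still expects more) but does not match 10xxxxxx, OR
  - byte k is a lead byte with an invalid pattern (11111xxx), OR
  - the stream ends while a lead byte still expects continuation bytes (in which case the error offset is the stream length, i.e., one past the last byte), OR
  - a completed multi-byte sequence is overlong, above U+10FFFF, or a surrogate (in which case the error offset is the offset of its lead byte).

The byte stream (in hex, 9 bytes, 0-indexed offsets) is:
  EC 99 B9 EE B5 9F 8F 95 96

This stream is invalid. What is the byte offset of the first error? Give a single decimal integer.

Answer: 6

Derivation:
Byte[0]=EC: 3-byte lead, need 2 cont bytes. acc=0xC
Byte[1]=99: continuation. acc=(acc<<6)|0x19=0x319
Byte[2]=B9: continuation. acc=(acc<<6)|0x39=0xC679
Completed: cp=U+C679 (starts at byte 0)
Byte[3]=EE: 3-byte lead, need 2 cont bytes. acc=0xE
Byte[4]=B5: continuation. acc=(acc<<6)|0x35=0x3B5
Byte[5]=9F: continuation. acc=(acc<<6)|0x1F=0xED5F
Completed: cp=U+ED5F (starts at byte 3)
Byte[6]=8F: INVALID lead byte (not 0xxx/110x/1110/11110)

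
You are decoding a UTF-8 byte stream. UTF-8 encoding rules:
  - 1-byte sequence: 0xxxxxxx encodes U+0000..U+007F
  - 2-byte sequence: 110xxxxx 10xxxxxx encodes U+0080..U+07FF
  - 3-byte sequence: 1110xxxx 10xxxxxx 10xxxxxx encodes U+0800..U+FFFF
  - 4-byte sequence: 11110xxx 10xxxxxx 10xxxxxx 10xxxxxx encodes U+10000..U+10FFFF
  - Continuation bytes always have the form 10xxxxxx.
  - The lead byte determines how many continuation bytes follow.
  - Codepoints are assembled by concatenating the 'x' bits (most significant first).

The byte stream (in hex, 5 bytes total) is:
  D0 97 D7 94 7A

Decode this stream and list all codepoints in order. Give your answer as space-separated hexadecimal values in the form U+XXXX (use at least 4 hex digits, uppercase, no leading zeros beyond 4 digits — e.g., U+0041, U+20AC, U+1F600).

Answer: U+0417 U+05D4 U+007A

Derivation:
Byte[0]=D0: 2-byte lead, need 1 cont bytes. acc=0x10
Byte[1]=97: continuation. acc=(acc<<6)|0x17=0x417
Completed: cp=U+0417 (starts at byte 0)
Byte[2]=D7: 2-byte lead, need 1 cont bytes. acc=0x17
Byte[3]=94: continuation. acc=(acc<<6)|0x14=0x5D4
Completed: cp=U+05D4 (starts at byte 2)
Byte[4]=7A: 1-byte ASCII. cp=U+007A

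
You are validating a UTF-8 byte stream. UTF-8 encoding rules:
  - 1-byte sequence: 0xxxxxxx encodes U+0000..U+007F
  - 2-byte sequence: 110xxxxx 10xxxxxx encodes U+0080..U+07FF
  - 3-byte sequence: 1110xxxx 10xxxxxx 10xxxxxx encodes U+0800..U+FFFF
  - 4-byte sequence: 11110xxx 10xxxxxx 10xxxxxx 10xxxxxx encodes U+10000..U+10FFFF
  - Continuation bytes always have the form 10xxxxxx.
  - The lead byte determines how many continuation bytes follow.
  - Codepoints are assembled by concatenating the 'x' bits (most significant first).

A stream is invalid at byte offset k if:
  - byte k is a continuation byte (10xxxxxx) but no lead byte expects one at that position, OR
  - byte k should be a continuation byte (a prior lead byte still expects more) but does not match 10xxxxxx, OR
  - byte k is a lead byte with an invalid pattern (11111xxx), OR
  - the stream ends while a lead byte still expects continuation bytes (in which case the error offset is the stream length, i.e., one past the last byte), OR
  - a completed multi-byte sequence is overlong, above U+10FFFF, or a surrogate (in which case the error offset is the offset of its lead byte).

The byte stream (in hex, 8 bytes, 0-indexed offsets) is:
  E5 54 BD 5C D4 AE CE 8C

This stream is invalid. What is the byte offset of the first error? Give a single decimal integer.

Byte[0]=E5: 3-byte lead, need 2 cont bytes. acc=0x5
Byte[1]=54: expected 10xxxxxx continuation. INVALID

Answer: 1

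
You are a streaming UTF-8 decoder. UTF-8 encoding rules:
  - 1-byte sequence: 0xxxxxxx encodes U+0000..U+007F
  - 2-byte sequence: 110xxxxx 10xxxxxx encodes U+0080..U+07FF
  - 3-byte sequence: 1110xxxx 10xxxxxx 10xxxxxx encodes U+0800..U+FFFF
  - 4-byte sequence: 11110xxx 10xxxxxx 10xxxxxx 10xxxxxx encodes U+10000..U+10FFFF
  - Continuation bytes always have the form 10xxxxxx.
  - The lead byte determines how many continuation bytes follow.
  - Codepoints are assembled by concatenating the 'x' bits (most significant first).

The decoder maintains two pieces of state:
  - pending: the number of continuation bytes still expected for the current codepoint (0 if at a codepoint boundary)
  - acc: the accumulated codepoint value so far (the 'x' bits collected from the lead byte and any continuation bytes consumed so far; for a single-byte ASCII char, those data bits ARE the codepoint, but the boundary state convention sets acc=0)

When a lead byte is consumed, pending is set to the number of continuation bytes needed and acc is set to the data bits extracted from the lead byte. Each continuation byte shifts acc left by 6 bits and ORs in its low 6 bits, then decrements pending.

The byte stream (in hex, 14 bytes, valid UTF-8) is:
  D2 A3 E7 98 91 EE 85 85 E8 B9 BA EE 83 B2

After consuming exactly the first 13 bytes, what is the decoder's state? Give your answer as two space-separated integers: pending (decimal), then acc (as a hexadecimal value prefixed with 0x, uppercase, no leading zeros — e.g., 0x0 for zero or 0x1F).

Byte[0]=D2: 2-byte lead. pending=1, acc=0x12
Byte[1]=A3: continuation. acc=(acc<<6)|0x23=0x4A3, pending=0
Byte[2]=E7: 3-byte lead. pending=2, acc=0x7
Byte[3]=98: continuation. acc=(acc<<6)|0x18=0x1D8, pending=1
Byte[4]=91: continuation. acc=(acc<<6)|0x11=0x7611, pending=0
Byte[5]=EE: 3-byte lead. pending=2, acc=0xE
Byte[6]=85: continuation. acc=(acc<<6)|0x05=0x385, pending=1
Byte[7]=85: continuation. acc=(acc<<6)|0x05=0xE145, pending=0
Byte[8]=E8: 3-byte lead. pending=2, acc=0x8
Byte[9]=B9: continuation. acc=(acc<<6)|0x39=0x239, pending=1
Byte[10]=BA: continuation. acc=(acc<<6)|0x3A=0x8E7A, pending=0
Byte[11]=EE: 3-byte lead. pending=2, acc=0xE
Byte[12]=83: continuation. acc=(acc<<6)|0x03=0x383, pending=1

Answer: 1 0x383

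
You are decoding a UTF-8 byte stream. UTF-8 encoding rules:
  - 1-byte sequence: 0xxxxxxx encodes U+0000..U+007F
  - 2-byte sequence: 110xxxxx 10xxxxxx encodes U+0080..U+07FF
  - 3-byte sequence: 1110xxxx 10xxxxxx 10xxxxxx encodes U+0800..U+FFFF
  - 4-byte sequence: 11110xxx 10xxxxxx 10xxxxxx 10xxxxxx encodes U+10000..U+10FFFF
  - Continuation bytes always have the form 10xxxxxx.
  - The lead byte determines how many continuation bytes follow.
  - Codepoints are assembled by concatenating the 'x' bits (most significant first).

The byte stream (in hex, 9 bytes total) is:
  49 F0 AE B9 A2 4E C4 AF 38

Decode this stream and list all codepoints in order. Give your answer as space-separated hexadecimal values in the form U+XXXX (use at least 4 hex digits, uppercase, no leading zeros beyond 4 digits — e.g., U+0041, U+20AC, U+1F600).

Answer: U+0049 U+2EE62 U+004E U+012F U+0038

Derivation:
Byte[0]=49: 1-byte ASCII. cp=U+0049
Byte[1]=F0: 4-byte lead, need 3 cont bytes. acc=0x0
Byte[2]=AE: continuation. acc=(acc<<6)|0x2E=0x2E
Byte[3]=B9: continuation. acc=(acc<<6)|0x39=0xBB9
Byte[4]=A2: continuation. acc=(acc<<6)|0x22=0x2EE62
Completed: cp=U+2EE62 (starts at byte 1)
Byte[5]=4E: 1-byte ASCII. cp=U+004E
Byte[6]=C4: 2-byte lead, need 1 cont bytes. acc=0x4
Byte[7]=AF: continuation. acc=(acc<<6)|0x2F=0x12F
Completed: cp=U+012F (starts at byte 6)
Byte[8]=38: 1-byte ASCII. cp=U+0038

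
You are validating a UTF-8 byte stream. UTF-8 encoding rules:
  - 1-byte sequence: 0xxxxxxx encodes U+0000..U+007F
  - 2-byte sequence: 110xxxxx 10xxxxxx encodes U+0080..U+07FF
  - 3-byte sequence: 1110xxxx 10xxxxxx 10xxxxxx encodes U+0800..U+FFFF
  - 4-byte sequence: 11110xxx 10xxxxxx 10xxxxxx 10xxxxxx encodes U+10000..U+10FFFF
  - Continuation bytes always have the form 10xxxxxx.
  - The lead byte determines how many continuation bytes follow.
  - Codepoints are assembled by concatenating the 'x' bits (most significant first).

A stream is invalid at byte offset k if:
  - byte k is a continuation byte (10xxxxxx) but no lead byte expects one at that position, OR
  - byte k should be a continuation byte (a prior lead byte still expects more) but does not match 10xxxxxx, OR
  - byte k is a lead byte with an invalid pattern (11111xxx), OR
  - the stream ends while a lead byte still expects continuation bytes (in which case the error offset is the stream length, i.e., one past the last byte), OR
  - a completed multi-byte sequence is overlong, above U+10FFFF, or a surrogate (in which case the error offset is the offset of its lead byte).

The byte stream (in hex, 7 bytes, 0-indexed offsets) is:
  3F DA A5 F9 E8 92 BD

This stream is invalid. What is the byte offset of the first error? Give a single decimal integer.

Byte[0]=3F: 1-byte ASCII. cp=U+003F
Byte[1]=DA: 2-byte lead, need 1 cont bytes. acc=0x1A
Byte[2]=A5: continuation. acc=(acc<<6)|0x25=0x6A5
Completed: cp=U+06A5 (starts at byte 1)
Byte[3]=F9: INVALID lead byte (not 0xxx/110x/1110/11110)

Answer: 3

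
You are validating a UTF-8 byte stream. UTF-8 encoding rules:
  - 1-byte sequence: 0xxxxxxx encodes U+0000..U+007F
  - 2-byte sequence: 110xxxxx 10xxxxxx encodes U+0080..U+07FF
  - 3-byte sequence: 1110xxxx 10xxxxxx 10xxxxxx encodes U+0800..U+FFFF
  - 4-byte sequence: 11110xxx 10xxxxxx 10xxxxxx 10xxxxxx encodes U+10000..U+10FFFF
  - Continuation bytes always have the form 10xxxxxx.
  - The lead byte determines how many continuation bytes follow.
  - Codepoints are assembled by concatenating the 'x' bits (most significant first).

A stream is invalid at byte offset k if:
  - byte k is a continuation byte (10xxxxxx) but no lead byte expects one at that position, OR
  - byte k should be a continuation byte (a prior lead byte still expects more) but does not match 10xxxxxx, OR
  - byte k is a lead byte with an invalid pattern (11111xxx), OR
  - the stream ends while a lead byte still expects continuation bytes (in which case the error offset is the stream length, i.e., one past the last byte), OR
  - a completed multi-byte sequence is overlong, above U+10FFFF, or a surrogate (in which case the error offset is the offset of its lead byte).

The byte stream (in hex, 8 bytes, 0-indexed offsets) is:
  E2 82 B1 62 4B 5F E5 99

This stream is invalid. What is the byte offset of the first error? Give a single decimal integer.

Byte[0]=E2: 3-byte lead, need 2 cont bytes. acc=0x2
Byte[1]=82: continuation. acc=(acc<<6)|0x02=0x82
Byte[2]=B1: continuation. acc=(acc<<6)|0x31=0x20B1
Completed: cp=U+20B1 (starts at byte 0)
Byte[3]=62: 1-byte ASCII. cp=U+0062
Byte[4]=4B: 1-byte ASCII. cp=U+004B
Byte[5]=5F: 1-byte ASCII. cp=U+005F
Byte[6]=E5: 3-byte lead, need 2 cont bytes. acc=0x5
Byte[7]=99: continuation. acc=(acc<<6)|0x19=0x159
Byte[8]: stream ended, expected continuation. INVALID

Answer: 8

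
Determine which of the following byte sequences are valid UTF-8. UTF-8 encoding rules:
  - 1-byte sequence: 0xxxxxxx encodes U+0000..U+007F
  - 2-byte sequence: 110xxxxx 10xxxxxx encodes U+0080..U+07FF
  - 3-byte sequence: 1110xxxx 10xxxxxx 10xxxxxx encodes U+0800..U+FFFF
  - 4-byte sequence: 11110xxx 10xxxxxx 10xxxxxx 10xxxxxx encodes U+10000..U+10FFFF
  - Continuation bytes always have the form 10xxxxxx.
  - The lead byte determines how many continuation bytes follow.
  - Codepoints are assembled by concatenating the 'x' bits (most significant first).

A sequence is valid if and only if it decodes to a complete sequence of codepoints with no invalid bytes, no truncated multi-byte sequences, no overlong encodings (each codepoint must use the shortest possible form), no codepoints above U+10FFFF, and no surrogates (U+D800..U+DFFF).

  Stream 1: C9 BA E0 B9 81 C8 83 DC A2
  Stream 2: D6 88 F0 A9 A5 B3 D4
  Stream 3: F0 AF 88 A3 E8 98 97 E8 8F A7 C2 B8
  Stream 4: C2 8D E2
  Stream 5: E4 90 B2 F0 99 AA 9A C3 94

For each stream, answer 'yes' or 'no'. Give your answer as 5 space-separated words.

Stream 1: decodes cleanly. VALID
Stream 2: error at byte offset 7. INVALID
Stream 3: decodes cleanly. VALID
Stream 4: error at byte offset 3. INVALID
Stream 5: decodes cleanly. VALID

Answer: yes no yes no yes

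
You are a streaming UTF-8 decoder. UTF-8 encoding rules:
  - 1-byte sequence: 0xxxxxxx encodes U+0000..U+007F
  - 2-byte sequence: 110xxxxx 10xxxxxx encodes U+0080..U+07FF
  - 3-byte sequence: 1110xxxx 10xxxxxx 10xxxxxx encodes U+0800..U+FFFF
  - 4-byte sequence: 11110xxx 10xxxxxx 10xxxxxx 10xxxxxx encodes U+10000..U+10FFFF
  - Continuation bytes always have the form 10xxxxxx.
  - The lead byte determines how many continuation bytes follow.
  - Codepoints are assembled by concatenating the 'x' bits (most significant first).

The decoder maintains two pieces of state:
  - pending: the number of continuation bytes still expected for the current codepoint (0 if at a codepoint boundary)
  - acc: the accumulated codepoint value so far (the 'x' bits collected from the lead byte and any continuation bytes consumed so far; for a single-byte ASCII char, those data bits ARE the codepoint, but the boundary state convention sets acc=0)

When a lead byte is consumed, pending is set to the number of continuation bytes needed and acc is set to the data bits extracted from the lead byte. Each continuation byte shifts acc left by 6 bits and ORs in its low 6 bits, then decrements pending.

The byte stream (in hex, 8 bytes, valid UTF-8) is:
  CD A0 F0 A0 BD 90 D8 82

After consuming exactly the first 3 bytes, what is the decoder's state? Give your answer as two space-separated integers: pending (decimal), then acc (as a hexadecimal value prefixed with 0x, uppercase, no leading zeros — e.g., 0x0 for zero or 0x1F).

Byte[0]=CD: 2-byte lead. pending=1, acc=0xD
Byte[1]=A0: continuation. acc=(acc<<6)|0x20=0x360, pending=0
Byte[2]=F0: 4-byte lead. pending=3, acc=0x0

Answer: 3 0x0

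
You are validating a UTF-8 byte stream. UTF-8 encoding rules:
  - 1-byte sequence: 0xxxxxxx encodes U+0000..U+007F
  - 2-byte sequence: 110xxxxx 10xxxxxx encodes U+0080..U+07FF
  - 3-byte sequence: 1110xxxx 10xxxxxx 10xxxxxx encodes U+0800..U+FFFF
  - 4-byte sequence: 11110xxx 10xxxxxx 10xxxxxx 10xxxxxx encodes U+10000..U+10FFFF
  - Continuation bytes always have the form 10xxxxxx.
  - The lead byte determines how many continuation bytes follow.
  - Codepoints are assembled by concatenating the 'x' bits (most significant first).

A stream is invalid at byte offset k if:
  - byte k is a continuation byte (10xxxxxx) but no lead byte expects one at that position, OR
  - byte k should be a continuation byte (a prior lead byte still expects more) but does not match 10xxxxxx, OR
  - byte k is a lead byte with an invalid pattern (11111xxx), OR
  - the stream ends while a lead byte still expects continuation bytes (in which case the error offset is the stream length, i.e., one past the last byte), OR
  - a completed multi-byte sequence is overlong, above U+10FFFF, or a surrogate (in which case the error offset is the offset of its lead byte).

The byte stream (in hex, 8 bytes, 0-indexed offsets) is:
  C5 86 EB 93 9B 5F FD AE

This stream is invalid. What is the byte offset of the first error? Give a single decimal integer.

Byte[0]=C5: 2-byte lead, need 1 cont bytes. acc=0x5
Byte[1]=86: continuation. acc=(acc<<6)|0x06=0x146
Completed: cp=U+0146 (starts at byte 0)
Byte[2]=EB: 3-byte lead, need 2 cont bytes. acc=0xB
Byte[3]=93: continuation. acc=(acc<<6)|0x13=0x2D3
Byte[4]=9B: continuation. acc=(acc<<6)|0x1B=0xB4DB
Completed: cp=U+B4DB (starts at byte 2)
Byte[5]=5F: 1-byte ASCII. cp=U+005F
Byte[6]=FD: INVALID lead byte (not 0xxx/110x/1110/11110)

Answer: 6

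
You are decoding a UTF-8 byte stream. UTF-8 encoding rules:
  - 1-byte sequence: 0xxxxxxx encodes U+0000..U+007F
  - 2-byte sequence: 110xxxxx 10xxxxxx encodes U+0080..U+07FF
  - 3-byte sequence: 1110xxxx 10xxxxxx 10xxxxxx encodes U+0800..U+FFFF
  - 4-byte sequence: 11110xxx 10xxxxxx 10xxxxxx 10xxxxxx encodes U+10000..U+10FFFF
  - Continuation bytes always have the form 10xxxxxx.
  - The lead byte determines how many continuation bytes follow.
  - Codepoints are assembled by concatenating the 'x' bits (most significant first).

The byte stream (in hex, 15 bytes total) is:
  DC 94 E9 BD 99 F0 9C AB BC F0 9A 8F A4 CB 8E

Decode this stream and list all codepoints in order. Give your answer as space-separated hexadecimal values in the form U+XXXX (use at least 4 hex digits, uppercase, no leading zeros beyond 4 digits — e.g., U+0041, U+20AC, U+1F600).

Answer: U+0714 U+9F59 U+1CAFC U+1A3E4 U+02CE

Derivation:
Byte[0]=DC: 2-byte lead, need 1 cont bytes. acc=0x1C
Byte[1]=94: continuation. acc=(acc<<6)|0x14=0x714
Completed: cp=U+0714 (starts at byte 0)
Byte[2]=E9: 3-byte lead, need 2 cont bytes. acc=0x9
Byte[3]=BD: continuation. acc=(acc<<6)|0x3D=0x27D
Byte[4]=99: continuation. acc=(acc<<6)|0x19=0x9F59
Completed: cp=U+9F59 (starts at byte 2)
Byte[5]=F0: 4-byte lead, need 3 cont bytes. acc=0x0
Byte[6]=9C: continuation. acc=(acc<<6)|0x1C=0x1C
Byte[7]=AB: continuation. acc=(acc<<6)|0x2B=0x72B
Byte[8]=BC: continuation. acc=(acc<<6)|0x3C=0x1CAFC
Completed: cp=U+1CAFC (starts at byte 5)
Byte[9]=F0: 4-byte lead, need 3 cont bytes. acc=0x0
Byte[10]=9A: continuation. acc=(acc<<6)|0x1A=0x1A
Byte[11]=8F: continuation. acc=(acc<<6)|0x0F=0x68F
Byte[12]=A4: continuation. acc=(acc<<6)|0x24=0x1A3E4
Completed: cp=U+1A3E4 (starts at byte 9)
Byte[13]=CB: 2-byte lead, need 1 cont bytes. acc=0xB
Byte[14]=8E: continuation. acc=(acc<<6)|0x0E=0x2CE
Completed: cp=U+02CE (starts at byte 13)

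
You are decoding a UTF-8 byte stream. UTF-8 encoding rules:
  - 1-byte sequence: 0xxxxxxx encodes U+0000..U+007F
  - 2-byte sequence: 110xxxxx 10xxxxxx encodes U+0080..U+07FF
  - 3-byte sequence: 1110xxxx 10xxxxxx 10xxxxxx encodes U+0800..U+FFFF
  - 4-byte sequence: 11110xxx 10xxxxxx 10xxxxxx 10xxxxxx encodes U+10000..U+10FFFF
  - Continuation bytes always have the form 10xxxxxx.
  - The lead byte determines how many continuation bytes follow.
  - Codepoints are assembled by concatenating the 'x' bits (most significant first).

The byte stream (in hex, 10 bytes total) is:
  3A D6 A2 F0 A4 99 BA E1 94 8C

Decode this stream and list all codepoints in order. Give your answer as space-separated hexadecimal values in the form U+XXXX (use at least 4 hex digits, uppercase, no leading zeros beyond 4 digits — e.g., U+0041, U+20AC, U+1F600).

Answer: U+003A U+05A2 U+2467A U+150C

Derivation:
Byte[0]=3A: 1-byte ASCII. cp=U+003A
Byte[1]=D6: 2-byte lead, need 1 cont bytes. acc=0x16
Byte[2]=A2: continuation. acc=(acc<<6)|0x22=0x5A2
Completed: cp=U+05A2 (starts at byte 1)
Byte[3]=F0: 4-byte lead, need 3 cont bytes. acc=0x0
Byte[4]=A4: continuation. acc=(acc<<6)|0x24=0x24
Byte[5]=99: continuation. acc=(acc<<6)|0x19=0x919
Byte[6]=BA: continuation. acc=(acc<<6)|0x3A=0x2467A
Completed: cp=U+2467A (starts at byte 3)
Byte[7]=E1: 3-byte lead, need 2 cont bytes. acc=0x1
Byte[8]=94: continuation. acc=(acc<<6)|0x14=0x54
Byte[9]=8C: continuation. acc=(acc<<6)|0x0C=0x150C
Completed: cp=U+150C (starts at byte 7)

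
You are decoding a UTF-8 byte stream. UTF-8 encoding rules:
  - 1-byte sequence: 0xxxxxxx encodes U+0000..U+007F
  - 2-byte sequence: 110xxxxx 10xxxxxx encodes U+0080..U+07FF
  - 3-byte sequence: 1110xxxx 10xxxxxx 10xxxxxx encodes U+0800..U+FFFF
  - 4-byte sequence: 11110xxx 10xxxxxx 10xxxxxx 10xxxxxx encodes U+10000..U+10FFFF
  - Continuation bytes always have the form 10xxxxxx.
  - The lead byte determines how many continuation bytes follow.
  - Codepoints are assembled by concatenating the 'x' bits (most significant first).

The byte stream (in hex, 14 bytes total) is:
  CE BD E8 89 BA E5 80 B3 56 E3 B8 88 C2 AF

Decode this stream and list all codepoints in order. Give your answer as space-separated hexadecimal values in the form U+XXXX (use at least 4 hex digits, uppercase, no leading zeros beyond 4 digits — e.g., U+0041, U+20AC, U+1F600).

Byte[0]=CE: 2-byte lead, need 1 cont bytes. acc=0xE
Byte[1]=BD: continuation. acc=(acc<<6)|0x3D=0x3BD
Completed: cp=U+03BD (starts at byte 0)
Byte[2]=E8: 3-byte lead, need 2 cont bytes. acc=0x8
Byte[3]=89: continuation. acc=(acc<<6)|0x09=0x209
Byte[4]=BA: continuation. acc=(acc<<6)|0x3A=0x827A
Completed: cp=U+827A (starts at byte 2)
Byte[5]=E5: 3-byte lead, need 2 cont bytes. acc=0x5
Byte[6]=80: continuation. acc=(acc<<6)|0x00=0x140
Byte[7]=B3: continuation. acc=(acc<<6)|0x33=0x5033
Completed: cp=U+5033 (starts at byte 5)
Byte[8]=56: 1-byte ASCII. cp=U+0056
Byte[9]=E3: 3-byte lead, need 2 cont bytes. acc=0x3
Byte[10]=B8: continuation. acc=(acc<<6)|0x38=0xF8
Byte[11]=88: continuation. acc=(acc<<6)|0x08=0x3E08
Completed: cp=U+3E08 (starts at byte 9)
Byte[12]=C2: 2-byte lead, need 1 cont bytes. acc=0x2
Byte[13]=AF: continuation. acc=(acc<<6)|0x2F=0xAF
Completed: cp=U+00AF (starts at byte 12)

Answer: U+03BD U+827A U+5033 U+0056 U+3E08 U+00AF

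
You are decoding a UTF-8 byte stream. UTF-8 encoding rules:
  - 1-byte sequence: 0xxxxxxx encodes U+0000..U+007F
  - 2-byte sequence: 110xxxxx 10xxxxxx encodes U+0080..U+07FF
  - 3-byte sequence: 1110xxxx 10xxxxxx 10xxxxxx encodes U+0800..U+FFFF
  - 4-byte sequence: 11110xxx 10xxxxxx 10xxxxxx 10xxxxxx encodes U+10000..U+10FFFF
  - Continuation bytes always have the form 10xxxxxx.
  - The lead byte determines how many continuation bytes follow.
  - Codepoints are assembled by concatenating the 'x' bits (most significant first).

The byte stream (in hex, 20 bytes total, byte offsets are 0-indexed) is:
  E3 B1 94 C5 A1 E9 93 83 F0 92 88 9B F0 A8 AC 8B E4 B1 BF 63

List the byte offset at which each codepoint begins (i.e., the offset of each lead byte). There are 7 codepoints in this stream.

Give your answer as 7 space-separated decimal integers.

Answer: 0 3 5 8 12 16 19

Derivation:
Byte[0]=E3: 3-byte lead, need 2 cont bytes. acc=0x3
Byte[1]=B1: continuation. acc=(acc<<6)|0x31=0xF1
Byte[2]=94: continuation. acc=(acc<<6)|0x14=0x3C54
Completed: cp=U+3C54 (starts at byte 0)
Byte[3]=C5: 2-byte lead, need 1 cont bytes. acc=0x5
Byte[4]=A1: continuation. acc=(acc<<6)|0x21=0x161
Completed: cp=U+0161 (starts at byte 3)
Byte[5]=E9: 3-byte lead, need 2 cont bytes. acc=0x9
Byte[6]=93: continuation. acc=(acc<<6)|0x13=0x253
Byte[7]=83: continuation. acc=(acc<<6)|0x03=0x94C3
Completed: cp=U+94C3 (starts at byte 5)
Byte[8]=F0: 4-byte lead, need 3 cont bytes. acc=0x0
Byte[9]=92: continuation. acc=(acc<<6)|0x12=0x12
Byte[10]=88: continuation. acc=(acc<<6)|0x08=0x488
Byte[11]=9B: continuation. acc=(acc<<6)|0x1B=0x1221B
Completed: cp=U+1221B (starts at byte 8)
Byte[12]=F0: 4-byte lead, need 3 cont bytes. acc=0x0
Byte[13]=A8: continuation. acc=(acc<<6)|0x28=0x28
Byte[14]=AC: continuation. acc=(acc<<6)|0x2C=0xA2C
Byte[15]=8B: continuation. acc=(acc<<6)|0x0B=0x28B0B
Completed: cp=U+28B0B (starts at byte 12)
Byte[16]=E4: 3-byte lead, need 2 cont bytes. acc=0x4
Byte[17]=B1: continuation. acc=(acc<<6)|0x31=0x131
Byte[18]=BF: continuation. acc=(acc<<6)|0x3F=0x4C7F
Completed: cp=U+4C7F (starts at byte 16)
Byte[19]=63: 1-byte ASCII. cp=U+0063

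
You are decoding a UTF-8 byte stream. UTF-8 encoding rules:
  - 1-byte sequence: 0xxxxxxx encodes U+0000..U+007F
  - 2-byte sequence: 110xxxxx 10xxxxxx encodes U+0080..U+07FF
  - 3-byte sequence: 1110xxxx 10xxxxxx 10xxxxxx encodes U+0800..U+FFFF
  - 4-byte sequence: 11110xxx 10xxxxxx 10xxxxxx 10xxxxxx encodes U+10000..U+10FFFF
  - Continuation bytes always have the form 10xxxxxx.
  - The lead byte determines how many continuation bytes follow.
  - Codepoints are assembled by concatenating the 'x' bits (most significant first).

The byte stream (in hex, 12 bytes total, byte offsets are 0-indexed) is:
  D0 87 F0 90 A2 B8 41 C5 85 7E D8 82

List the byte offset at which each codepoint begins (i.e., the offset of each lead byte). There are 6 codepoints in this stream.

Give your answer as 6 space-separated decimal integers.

Answer: 0 2 6 7 9 10

Derivation:
Byte[0]=D0: 2-byte lead, need 1 cont bytes. acc=0x10
Byte[1]=87: continuation. acc=(acc<<6)|0x07=0x407
Completed: cp=U+0407 (starts at byte 0)
Byte[2]=F0: 4-byte lead, need 3 cont bytes. acc=0x0
Byte[3]=90: continuation. acc=(acc<<6)|0x10=0x10
Byte[4]=A2: continuation. acc=(acc<<6)|0x22=0x422
Byte[5]=B8: continuation. acc=(acc<<6)|0x38=0x108B8
Completed: cp=U+108B8 (starts at byte 2)
Byte[6]=41: 1-byte ASCII. cp=U+0041
Byte[7]=C5: 2-byte lead, need 1 cont bytes. acc=0x5
Byte[8]=85: continuation. acc=(acc<<6)|0x05=0x145
Completed: cp=U+0145 (starts at byte 7)
Byte[9]=7E: 1-byte ASCII. cp=U+007E
Byte[10]=D8: 2-byte lead, need 1 cont bytes. acc=0x18
Byte[11]=82: continuation. acc=(acc<<6)|0x02=0x602
Completed: cp=U+0602 (starts at byte 10)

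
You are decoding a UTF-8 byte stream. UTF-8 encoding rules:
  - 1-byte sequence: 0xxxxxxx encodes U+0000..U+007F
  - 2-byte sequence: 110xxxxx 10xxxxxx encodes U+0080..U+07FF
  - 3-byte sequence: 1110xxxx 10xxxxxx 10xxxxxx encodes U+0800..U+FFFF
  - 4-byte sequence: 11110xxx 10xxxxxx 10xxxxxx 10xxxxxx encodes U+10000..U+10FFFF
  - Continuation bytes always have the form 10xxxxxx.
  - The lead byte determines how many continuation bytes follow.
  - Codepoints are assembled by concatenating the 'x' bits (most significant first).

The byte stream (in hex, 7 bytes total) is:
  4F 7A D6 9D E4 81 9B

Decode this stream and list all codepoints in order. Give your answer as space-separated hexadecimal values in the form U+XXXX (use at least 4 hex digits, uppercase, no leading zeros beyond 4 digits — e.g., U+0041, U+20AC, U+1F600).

Byte[0]=4F: 1-byte ASCII. cp=U+004F
Byte[1]=7A: 1-byte ASCII. cp=U+007A
Byte[2]=D6: 2-byte lead, need 1 cont bytes. acc=0x16
Byte[3]=9D: continuation. acc=(acc<<6)|0x1D=0x59D
Completed: cp=U+059D (starts at byte 2)
Byte[4]=E4: 3-byte lead, need 2 cont bytes. acc=0x4
Byte[5]=81: continuation. acc=(acc<<6)|0x01=0x101
Byte[6]=9B: continuation. acc=(acc<<6)|0x1B=0x405B
Completed: cp=U+405B (starts at byte 4)

Answer: U+004F U+007A U+059D U+405B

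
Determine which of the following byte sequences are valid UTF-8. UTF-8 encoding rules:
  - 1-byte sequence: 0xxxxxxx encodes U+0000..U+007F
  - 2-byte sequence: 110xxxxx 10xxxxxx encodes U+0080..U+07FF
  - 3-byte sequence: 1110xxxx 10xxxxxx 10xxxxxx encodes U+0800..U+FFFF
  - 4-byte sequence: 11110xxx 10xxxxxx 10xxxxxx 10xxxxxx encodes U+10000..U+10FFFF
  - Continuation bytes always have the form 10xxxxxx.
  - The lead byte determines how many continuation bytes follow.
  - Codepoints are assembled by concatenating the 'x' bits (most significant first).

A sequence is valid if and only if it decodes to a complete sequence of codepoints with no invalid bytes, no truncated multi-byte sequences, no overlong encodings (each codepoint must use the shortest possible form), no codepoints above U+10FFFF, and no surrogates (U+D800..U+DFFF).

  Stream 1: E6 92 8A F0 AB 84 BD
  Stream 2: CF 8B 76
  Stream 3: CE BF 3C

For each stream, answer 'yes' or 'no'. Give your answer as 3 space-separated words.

Stream 1: decodes cleanly. VALID
Stream 2: decodes cleanly. VALID
Stream 3: decodes cleanly. VALID

Answer: yes yes yes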